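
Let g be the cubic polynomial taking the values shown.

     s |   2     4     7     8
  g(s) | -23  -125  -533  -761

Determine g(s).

Using the Lagrange interpolation formula with nodes 2, 4, 7, 8:
  L_0(s) = (s - 4)(s - 7)(s - 8) / -60
  L_1(s) = (s - 2)(s - 7)(s - 8) / 24
  L_2(s) = (s - 2)(s - 4)(s - 8) / -15
  L_3(s) = (s - 2)(s - 4)(s - 7) / 24
Then g(s) = -23·L_0(s) - 125·L_1(s) - 533·L_2(s) - 761·L_3(s).
Expanding and collecting terms gives g(s) = -s^3 - 4s^2 + s - 1.
Check: g(4) = -125. ✓

g(s) = -s^3 - 4s^2 + s - 1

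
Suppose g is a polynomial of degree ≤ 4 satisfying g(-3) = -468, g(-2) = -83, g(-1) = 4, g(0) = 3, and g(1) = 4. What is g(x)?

Write g(x) = ax^4 + bx^3 + cx^2 + dx + e. Substituting each data point gives a linear system:
  81a - 27b + 9c - 3d + e = -468
  16a - 8b + 4c - 2d + e = -83
  a - b + c - d + e = 4
  e = 3
  a + b + c + d + e = 4
Solving the system yields a = -5, b = 5, c = 6, d = -5, e = 3.
So g(x) = -5x^4 + 5x^3 + 6x^2 - 5x + 3.
Check: g(-1) = 4. ✓

g(x) = -5x^4 + 5x^3 + 6x^2 - 5x + 3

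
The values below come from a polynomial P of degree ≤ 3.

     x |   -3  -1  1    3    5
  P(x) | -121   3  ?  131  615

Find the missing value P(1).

7

The 4 known points determine the degree-3 polynomial uniquely.
Write P(x) = ax^3 + bx^2 + cx + d. Substituting each data point gives a linear system:
  -27a + 9b - 3c + d = -121
  -a + b - c + d = 3
  27a + 9b + 3c + d = 131
  125a + 25b + 5c + d = 615
Solving the system yields a = 5, b = 0, c = -3, d = 5.
So P(x) = 5x^3 - 3x + 5.
Then P(1) = 7.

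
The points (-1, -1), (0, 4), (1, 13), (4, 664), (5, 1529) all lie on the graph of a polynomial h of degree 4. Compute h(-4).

Using the Lagrange interpolation formula with nodes -1, 0, 1, 4, 5:
  L_0(s) = s(s - 1)(s - 4)(s - 5) / 60
  L_1(s) = (s + 1)(s - 1)(s - 4)(s - 5) / -20
  L_2(s) = (s + 1)s(s - 4)(s - 5) / 24
  L_3(s) = (s + 1)s(s - 1)(s - 5) / -60
  L_4(s) = (s + 1)s(s - 1)(s - 4) / 120
Then h(s) = -1·L_0(s) + 4·L_1(s) + 13·L_2(s) + 664·L_3(s) + 1529·L_4(s).
Expanding and collecting terms gives h(s) = 2s^4 + 2s^3 + 5s + 4.
Evaluating at s = -4: h(-4) = 368.

368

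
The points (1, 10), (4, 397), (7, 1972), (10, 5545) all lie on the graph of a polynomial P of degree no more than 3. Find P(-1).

Using the Lagrange interpolation formula with nodes 1, 4, 7, 10:
  L_0(n) = (n - 4)(n - 7)(n - 10) / -162
  L_1(n) = (n - 1)(n - 7)(n - 10) / 54
  L_2(n) = (n - 1)(n - 4)(n - 10) / -54
  L_3(n) = (n - 1)(n - 4)(n - 7) / 162
Then P(n) = 10·L_0(n) + 397·L_1(n) + 1972·L_2(n) + 5545·L_3(n).
Expanding and collecting terms gives P(n) = 5n³ + 6n² - 6n + 5.
Evaluating at n = -1: P(-1) = 12.

12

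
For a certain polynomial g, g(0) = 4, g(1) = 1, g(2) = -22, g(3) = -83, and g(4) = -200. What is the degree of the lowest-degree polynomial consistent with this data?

3

Forward differences of the values at s = 0, 1, 2, 3, 4:
  g  : 4  1  -22  -83  -200
  Δ  : -3  -23  -61  -117
  Δ^2: -20  -38  -56
  Δ^3: -18  -18
  Δ^4: 0
The third differences are constant (-18) and nonzero, while all higher differences vanish, so the minimal degree is 3.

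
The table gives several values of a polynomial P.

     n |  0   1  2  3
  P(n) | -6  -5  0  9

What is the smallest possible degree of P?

2

Forward differences of the values at n = 0, 1, 2, 3:
  P  : -6  -5  0  9
  Δ  : 1  5  9
  Δ^2: 4  4
  Δ^3: 0
The second differences are constant (4) and nonzero, while all higher differences vanish, so the minimal degree is 2.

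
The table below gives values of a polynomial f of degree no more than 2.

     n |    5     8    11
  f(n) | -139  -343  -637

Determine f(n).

Using the Lagrange interpolation formula with nodes 5, 8, 11:
  L_0(n) = (n - 8)(n - 11) / 18
  L_1(n) = (n - 5)(n - 11) / -9
  L_2(n) = (n - 5)(n - 8) / 18
Then f(n) = -139·L_0(n) - 343·L_1(n) - 637·L_2(n).
Expanding and collecting terms gives f(n) = -5n^2 - 3n + 1.
Check: f(8) = -343. ✓

f(n) = -5n^2 - 3n + 1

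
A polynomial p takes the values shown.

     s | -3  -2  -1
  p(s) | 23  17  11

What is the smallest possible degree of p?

1

Forward differences of the values at s = -3, -2, -1:
  p  : 23  17  11
  Δ  : -6  -6
  Δ^2: 0
The first differences are constant (-6) and nonzero, while all higher differences vanish, so the minimal degree is 1.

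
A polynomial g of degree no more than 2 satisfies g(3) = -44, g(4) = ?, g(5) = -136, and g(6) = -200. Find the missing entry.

-84

On equispaced nodes a degree-2 polynomial has vanishing third forward difference, so
  - g(3) + 3·g(4) - 3·g(5) + g(6) = 0.
Substituting the known values and solving for g(4):
  3·g(4) = -252
  g(4) = -84.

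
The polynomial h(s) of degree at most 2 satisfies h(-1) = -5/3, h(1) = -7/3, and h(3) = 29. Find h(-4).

178/3

Write h(s) = as^2 + bs + c. Substituting each data point gives a linear system:
  a - b + c = -5/3
  a + b + c = -7/3
  9a + 3b + c = 29
Solving the system yields a = 4, b = -1/3, c = -6.
So h(s) = 4s² - (1/3)s - 6.
Then h(-4) = 178/3.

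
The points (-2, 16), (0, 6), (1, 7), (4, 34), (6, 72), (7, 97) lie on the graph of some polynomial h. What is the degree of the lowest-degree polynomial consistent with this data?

2

Divided differences on the nodes -2, 0, 1, 4, 6, 7:
  order 0: 16  6  7  34  72  97
  order 1: -5  1  9  19  25
  order 2: 2  2  2  2
  order 3: 0  0  0
  order 4: 0  0
  order 5: 0
The order-2 divided differences are all 2 (nonzero) and every higher order vanishes, so the data lies on a polynomial of degree exactly 2.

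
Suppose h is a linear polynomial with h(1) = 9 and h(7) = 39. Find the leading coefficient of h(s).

5

Write h(s) = as + b. Substituting each data point gives a linear system:
  a + b = 9
  7a + b = 39
Solving the system yields a = 5, b = 4.
So h(s) = 5s + 4.
The leading coefficient is 5.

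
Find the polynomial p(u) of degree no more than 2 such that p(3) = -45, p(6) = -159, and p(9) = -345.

Write p(u) = au^2 + bu + c. Substituting each data point gives a linear system:
  9a + 3b + c = -45
  36a + 6b + c = -159
  81a + 9b + c = -345
Solving the system yields a = -4, b = -2, c = -3.
So p(u) = -4u² - 2u - 3.
Check: p(3) = -45. ✓

p(u) = -4u^2 - 2u - 3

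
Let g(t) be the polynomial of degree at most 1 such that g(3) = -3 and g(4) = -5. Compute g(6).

Write g(t) = at + b. Substituting each data point gives a linear system:
  3a + b = -3
  4a + b = -5
Solving the system yields a = -2, b = 3.
So g(t) = -2t + 3.
Then g(6) = -9.

-9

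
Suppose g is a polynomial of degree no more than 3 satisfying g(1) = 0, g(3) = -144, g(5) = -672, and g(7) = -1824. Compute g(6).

Using the Lagrange interpolation formula with nodes 1, 3, 5, 7:
  L_0(x) = (x - 3)(x - 5)(x - 7) / -48
  L_1(x) = (x - 1)(x - 5)(x - 7) / 16
  L_2(x) = (x - 1)(x - 3)(x - 7) / -16
  L_3(x) = (x - 1)(x - 3)(x - 5) / 48
Then g(x) = 0·L_0(x) - 144·L_1(x) - 672·L_2(x) - 1824·L_3(x).
Expanding and collecting terms gives g(x) = -5x^3 - 3x^2 + 5x + 3.
Evaluating at x = 6: g(6) = -1155.

-1155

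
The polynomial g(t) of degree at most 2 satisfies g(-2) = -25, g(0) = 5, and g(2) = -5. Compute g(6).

-145

Using the Lagrange interpolation formula with nodes -2, 0, 2:
  L_0(t) = t(t - 2) / 8
  L_1(t) = (t + 2)(t - 2) / -4
  L_2(t) = (t + 2)t / 8
Then g(t) = -25·L_0(t) + 5·L_1(t) - 5·L_2(t).
Expanding and collecting terms gives g(t) = -5t² + 5t + 5.
Evaluating at t = 6: g(6) = -145.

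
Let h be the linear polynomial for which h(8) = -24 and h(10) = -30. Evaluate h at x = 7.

-21

Using the Lagrange interpolation formula with nodes 8, 10:
  L_0(x) = (x - 10) / -2
  L_1(x) = (x - 8) / 2
Then h(x) = -24·L_0(x) - 30·L_1(x).
Expanding and collecting terms gives h(x) = -3x.
Evaluating at x = 7: h(7) = -21.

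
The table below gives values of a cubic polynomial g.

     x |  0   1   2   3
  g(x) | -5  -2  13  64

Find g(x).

g(x) = 4x^3 - 6x^2 + 5x - 5

Write g(x) = ax^3 + bx^2 + cx + d. Substituting each data point gives a linear system:
  d = -5
  a + b + c + d = -2
  8a + 4b + 2c + d = 13
  27a + 9b + 3c + d = 64
Solving the system yields a = 4, b = -6, c = 5, d = -5.
So g(x) = 4x^3 - 6x^2 + 5x - 5.
Check: g(3) = 64. ✓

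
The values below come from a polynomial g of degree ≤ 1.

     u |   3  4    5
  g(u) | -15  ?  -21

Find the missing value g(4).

-18

The 2 known points determine the degree-1 polynomial uniquely.
Write g(u) = au + b. Substituting each data point gives a linear system:
  3a + b = -15
  5a + b = -21
Solving the system yields a = -3, b = -6.
So g(u) = -3u - 6.
Then g(4) = -18.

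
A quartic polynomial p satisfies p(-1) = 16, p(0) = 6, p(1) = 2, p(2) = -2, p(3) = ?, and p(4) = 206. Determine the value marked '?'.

36

On equispaced nodes a degree-4 polynomial has vanishing fifth forward difference, so
  - p(-1) + 5·p(0) - 10·p(1) + 10·p(2) - 5·p(3) + p(4) = 0.
Substituting the known values and solving for p(3):
  -5·p(3) = -180
  p(3) = 36.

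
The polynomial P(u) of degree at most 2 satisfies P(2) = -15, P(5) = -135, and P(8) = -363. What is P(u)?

Write P(u) = au^2 + bu + c. Substituting each data point gives a linear system:
  4a + 2b + c = -15
  25a + 5b + c = -135
  64a + 8b + c = -363
Solving the system yields a = -6, b = 2, c = 5.
So P(u) = -6u^2 + 2u + 5.
Check: P(5) = -135. ✓

P(u) = -6u^2 + 2u + 5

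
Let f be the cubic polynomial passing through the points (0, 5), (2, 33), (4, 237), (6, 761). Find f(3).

104

Forward differences of the values at s = 0, 2, 4, 6:
  f  : 5  33  237  761
  Δ  : 28  204  524
  Δ^2: 176  320
  Δ^3: 144
The third differences are constant, confirming degree 3.
Interpolating (Newton forward form) and evaluating at s = 3 gives f(3) = 104.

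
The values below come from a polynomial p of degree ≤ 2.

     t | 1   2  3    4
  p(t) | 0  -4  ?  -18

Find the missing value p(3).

-10

On equispaced nodes a degree-2 polynomial has vanishing third forward difference, so
  - p(1) + 3·p(2) - 3·p(3) + p(4) = 0.
Substituting the known values and solving for p(3):
  -3·p(3) = 30
  p(3) = -10.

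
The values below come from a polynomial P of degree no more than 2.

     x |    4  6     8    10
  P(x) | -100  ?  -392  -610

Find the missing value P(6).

The 3 known points determine the degree-2 polynomial uniquely.
Write P(x) = ax^2 + bx + c. Substituting each data point gives a linear system:
  16a + 4b + c = -100
  64a + 8b + c = -392
  100a + 10b + c = -610
Solving the system yields a = -6, b = -1, c = 0.
So P(x) = -6x² - x.
Then P(6) = -222.

-222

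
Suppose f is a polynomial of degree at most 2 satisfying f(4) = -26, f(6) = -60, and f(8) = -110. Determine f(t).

f(t) = -2t^2 + 3t - 6

Using the Lagrange interpolation formula with nodes 4, 6, 8:
  L_0(t) = (t - 6)(t - 8) / 8
  L_1(t) = (t - 4)(t - 8) / -4
  L_2(t) = (t - 4)(t - 6) / 8
Then f(t) = -26·L_0(t) - 60·L_1(t) - 110·L_2(t).
Expanding and collecting terms gives f(t) = -2t² + 3t - 6.
Check: f(6) = -60. ✓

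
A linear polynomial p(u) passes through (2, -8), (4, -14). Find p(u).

Write p(u) = au + b. Substituting each data point gives a linear system:
  2a + b = -8
  4a + b = -14
Solving the system yields a = -3, b = -2.
So p(u) = -3u - 2.
Check: p(2) = -8. ✓

p(u) = -3u - 2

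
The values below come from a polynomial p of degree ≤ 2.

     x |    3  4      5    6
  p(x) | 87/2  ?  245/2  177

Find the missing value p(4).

78

The 3 known points determine the degree-2 polynomial uniquely.
Write p(x) = ax^2 + bx + c. Substituting each data point gives a linear system:
  9a + 3b + c = 87/2
  25a + 5b + c = 245/2
  36a + 6b + c = 177
Solving the system yields a = 5, b = -1/2, c = 0.
So p(x) = 5x^2 - (1/2)x.
Then p(4) = 78.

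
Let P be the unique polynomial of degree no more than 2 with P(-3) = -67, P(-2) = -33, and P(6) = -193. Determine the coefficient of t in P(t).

Write P(t) = at^2 + bt + c. Substituting each data point gives a linear system:
  9a - 3b + c = -67
  4a - 2b + c = -33
  36a + 6b + c = -193
Solving the system yields a = -6, b = 4, c = -1.
So P(t) = -6t^2 + 4t - 1.
The coefficient of t is 4.

4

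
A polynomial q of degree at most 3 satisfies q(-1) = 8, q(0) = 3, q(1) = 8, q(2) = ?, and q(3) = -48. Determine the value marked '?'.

The 4 known points determine the degree-3 polynomial uniquely.
Write q(t) = at^3 + bt^2 + ct + d. Substituting each data point gives a linear system:
  -a + b - c + d = 8
  d = 3
  a + b + c + d = 8
  27a + 9b + 3c + d = -48
Solving the system yields a = -4, b = 5, c = 4, d = 3.
So q(t) = -4t³ + 5t² + 4t + 3.
Then q(2) = -1.

-1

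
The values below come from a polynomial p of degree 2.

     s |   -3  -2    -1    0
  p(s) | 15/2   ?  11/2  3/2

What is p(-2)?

15/2

On equispaced nodes a degree-2 polynomial has vanishing third forward difference, so
  - p(-3) + 3·p(-2) - 3·p(-1) + p(0) = 0.
Substituting the known values and solving for p(-2):
  3·p(-2) = 45/2
  p(-2) = 15/2.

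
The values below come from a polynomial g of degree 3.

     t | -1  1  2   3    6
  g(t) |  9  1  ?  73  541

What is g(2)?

21

The 4 known points determine the degree-3 polynomial uniquely.
Write g(t) = at^3 + bt^2 + ct + d. Substituting each data point gives a linear system:
  -a + b - c + d = 9
  a + b + c + d = 1
  27a + 9b + 3c + d = 73
  216a + 36b + 6c + d = 541
Solving the system yields a = 2, b = 4, c = -6, d = 1.
So g(t) = 2t^3 + 4t^2 - 6t + 1.
Then g(2) = 21.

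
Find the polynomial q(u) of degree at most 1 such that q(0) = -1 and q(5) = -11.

q(u) = -2u - 1

Write q(u) = au + b. Substituting each data point gives a linear system:
  b = -1
  5a + b = -11
Solving the system yields a = -2, b = -1.
So q(u) = -2u - 1.
Check: q(0) = -1. ✓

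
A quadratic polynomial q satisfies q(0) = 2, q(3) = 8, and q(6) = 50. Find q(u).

Write q(u) = au^2 + bu + c. Substituting each data point gives a linear system:
  c = 2
  9a + 3b + c = 8
  36a + 6b + c = 50
Solving the system yields a = 2, b = -4, c = 2.
So q(u) = 2u^2 - 4u + 2.
Check: q(6) = 50. ✓

q(u) = 2u^2 - 4u + 2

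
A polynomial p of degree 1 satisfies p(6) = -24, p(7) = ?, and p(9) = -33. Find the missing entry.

-27

The 2 known points determine the degree-1 polynomial uniquely.
Write p(n) = an + b. Substituting each data point gives a linear system:
  6a + b = -24
  9a + b = -33
Solving the system yields a = -3, b = -6.
So p(n) = -3n - 6.
Then p(7) = -27.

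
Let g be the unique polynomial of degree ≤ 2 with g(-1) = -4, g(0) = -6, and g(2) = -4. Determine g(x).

Write g(x) = ax^2 + bx + c. Substituting each data point gives a linear system:
  a - b + c = -4
  c = -6
  4a + 2b + c = -4
Solving the system yields a = 1, b = -1, c = -6.
So g(x) = x^2 - x - 6.
Check: g(2) = -4. ✓

g(x) = x^2 - x - 6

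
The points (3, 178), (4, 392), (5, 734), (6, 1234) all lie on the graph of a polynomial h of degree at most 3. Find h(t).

h(t) = 5t^3 + 4t^2 + t + 4

Using the Lagrange interpolation formula with nodes 3, 4, 5, 6:
  L_0(t) = (t - 4)(t - 5)(t - 6) / -6
  L_1(t) = (t - 3)(t - 5)(t - 6) / 2
  L_2(t) = (t - 3)(t - 4)(t - 6) / -2
  L_3(t) = (t - 3)(t - 4)(t - 5) / 6
Then h(t) = 178·L_0(t) + 392·L_1(t) + 734·L_2(t) + 1234·L_3(t).
Expanding and collecting terms gives h(t) = 5t³ + 4t² + t + 4.
Check: h(4) = 392. ✓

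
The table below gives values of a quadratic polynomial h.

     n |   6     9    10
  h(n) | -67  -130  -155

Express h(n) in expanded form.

h(n) = -n^2 - 6n + 5

Using the Lagrange interpolation formula with nodes 6, 9, 10:
  L_0(n) = (n - 9)(n - 10) / 12
  L_1(n) = (n - 6)(n - 10) / -3
  L_2(n) = (n - 6)(n - 9) / 4
Then h(n) = -67·L_0(n) - 130·L_1(n) - 155·L_2(n).
Expanding and collecting terms gives h(n) = -n² - 6n + 5.
Check: h(6) = -67. ✓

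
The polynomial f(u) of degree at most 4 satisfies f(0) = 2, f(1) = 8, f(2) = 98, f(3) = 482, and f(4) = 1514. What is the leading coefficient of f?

6

Write f(u) = au^4 + bu^3 + cu^2 + du + e. Substituting each data point gives a linear system:
  e = 2
  a + b + c + d + e = 8
  16a + 8b + 4c + 2d + e = 98
  81a + 27b + 9c + 3d + e = 482
  256a + 64b + 16c + 4d + e = 1514
Solving the system yields a = 6, b = -1, c = 3, d = -2, e = 2.
So f(u) = 6u⁴ - u³ + 3u² - 2u + 2.
The leading coefficient is 6.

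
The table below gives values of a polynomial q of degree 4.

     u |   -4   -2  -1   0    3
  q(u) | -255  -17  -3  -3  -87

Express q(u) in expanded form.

Write q(u) = au^4 + bu^3 + cu^2 + du + e. Substituting each data point gives a linear system:
  256a - 64b + 16c - 4d + e = -255
  16a - 8b + 4c - 2d + e = -17
  a - b + c - d + e = -3
  e = -3
  81a + 27b + 9c + 3d + e = -87
Solving the system yields a = -1, b = 0, c = 0, d = -1, e = -3.
So q(u) = -u^4 - u - 3.
Check: q(-2) = -17. ✓

q(u) = -u^4 - u - 3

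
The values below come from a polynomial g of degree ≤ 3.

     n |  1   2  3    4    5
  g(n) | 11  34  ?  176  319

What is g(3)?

On equispaced nodes a degree-3 polynomial has vanishing fourth forward difference, so
  g(1) - 4·g(2) + 6·g(3) - 4·g(4) + g(5) = 0.
Substituting the known values and solving for g(3):
  6·g(3) = 510
  g(3) = 85.

85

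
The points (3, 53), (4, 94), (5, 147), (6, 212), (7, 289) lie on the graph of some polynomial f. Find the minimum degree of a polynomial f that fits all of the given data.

2

Forward differences of the values at u = 3, 4, 5, 6, 7:
  f  : 53  94  147  212  289
  Δ  : 41  53  65  77
  Δ^2: 12  12  12
  Δ^3: 0  0
  Δ^4: 0
The second differences are constant (12) and nonzero, while all higher differences vanish, so the minimal degree is 2.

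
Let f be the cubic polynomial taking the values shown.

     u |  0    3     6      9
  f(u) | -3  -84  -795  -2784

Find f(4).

-219

Write f(u) = au^3 + bu^2 + cu + d. Substituting each data point gives a linear system:
  d = -3
  27a + 9b + 3c + d = -84
  216a + 36b + 6c + d = -795
  729a + 81b + 9c + d = -2784
Solving the system yields a = -4, b = 1, c = 6, d = -3.
So f(u) = -4u^3 + u^2 + 6u - 3.
Then f(4) = -219.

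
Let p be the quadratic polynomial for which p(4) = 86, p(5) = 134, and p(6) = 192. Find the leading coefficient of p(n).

5

Write p(n) = an^2 + bn + c. Substituting each data point gives a linear system:
  16a + 4b + c = 86
  25a + 5b + c = 134
  36a + 6b + c = 192
Solving the system yields a = 5, b = 3, c = -6.
So p(n) = 5n^2 + 3n - 6.
The leading coefficient is 5.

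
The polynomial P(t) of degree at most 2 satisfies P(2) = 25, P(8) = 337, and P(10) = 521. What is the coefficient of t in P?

Write P(t) = at^2 + bt + c. Substituting each data point gives a linear system:
  4a + 2b + c = 25
  64a + 8b + c = 337
  100a + 10b + c = 521
Solving the system yields a = 5, b = 2, c = 1.
So P(t) = 5t^2 + 2t + 1.
The coefficient of t is 2.

2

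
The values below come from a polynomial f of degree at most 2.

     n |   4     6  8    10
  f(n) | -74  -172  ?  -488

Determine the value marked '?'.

The 3 known points determine the degree-2 polynomial uniquely.
Write f(n) = an^2 + bn + c. Substituting each data point gives a linear system:
  16a + 4b + c = -74
  36a + 6b + c = -172
  100a + 10b + c = -488
Solving the system yields a = -5, b = 1, c = 2.
So f(n) = -5n² + n + 2.
Then f(8) = -310.

-310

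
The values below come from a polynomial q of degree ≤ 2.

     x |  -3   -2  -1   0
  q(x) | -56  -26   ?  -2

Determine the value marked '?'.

The 3 known points determine the degree-2 polynomial uniquely.
Write q(x) = ax^2 + bx + c. Substituting each data point gives a linear system:
  9a - 3b + c = -56
  4a - 2b + c = -26
  c = -2
Solving the system yields a = -6, b = 0, c = -2.
So q(x) = -6x² - 2.
Then q(-1) = -8.

-8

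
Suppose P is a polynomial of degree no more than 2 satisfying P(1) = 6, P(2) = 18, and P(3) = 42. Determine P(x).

P(x) = 6x^2 - 6x + 6

Using the Lagrange interpolation formula with nodes 1, 2, 3:
  L_0(x) = (x - 2)(x - 3) / 2
  L_1(x) = (x - 1)(x - 3) / -1
  L_2(x) = (x - 1)(x - 2) / 2
Then P(x) = 6·L_0(x) + 18·L_1(x) + 42·L_2(x).
Expanding and collecting terms gives P(x) = 6x² - 6x + 6.
Check: P(1) = 6. ✓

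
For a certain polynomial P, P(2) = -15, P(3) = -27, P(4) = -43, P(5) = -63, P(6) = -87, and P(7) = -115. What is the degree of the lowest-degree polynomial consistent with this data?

Forward differences of the values at s = 2, 3, 4, 5, 6, 7:
  P  : -15  -27  -43  -63  -87  -115
  Δ  : -12  -16  -20  -24  -28
  Δ^2: -4  -4  -4  -4
  Δ^3: 0  0  0
  Δ^4: 0  0
  Δ^5: 0
The second differences are constant (-4) and nonzero, while all higher differences vanish, so the minimal degree is 2.

2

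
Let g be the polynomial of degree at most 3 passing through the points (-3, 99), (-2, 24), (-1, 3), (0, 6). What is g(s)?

g(s) = -5s^3 - 3s^2 + 5s + 6

Write g(s) = as^3 + bs^2 + cs + d. Substituting each data point gives a linear system:
  -27a + 9b - 3c + d = 99
  -8a + 4b - 2c + d = 24
  -a + b - c + d = 3
  d = 6
Solving the system yields a = -5, b = -3, c = 5, d = 6.
So g(s) = -5s³ - 3s² + 5s + 6.
Check: g(-1) = 3. ✓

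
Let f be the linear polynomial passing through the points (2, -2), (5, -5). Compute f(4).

-4

Using the Lagrange interpolation formula with nodes 2, 5:
  L_0(n) = (n - 5) / -3
  L_1(n) = (n - 2) / 3
Then f(n) = -2·L_0(n) - 5·L_1(n).
Expanding and collecting terms gives f(n) = -n.
Evaluating at n = 4: f(4) = -4.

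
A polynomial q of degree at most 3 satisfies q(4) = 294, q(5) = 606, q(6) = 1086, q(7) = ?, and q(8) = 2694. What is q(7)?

1770

On equispaced nodes a degree-3 polynomial has vanishing fourth forward difference, so
  q(4) - 4·q(5) + 6·q(6) - 4·q(7) + q(8) = 0.
Substituting the known values and solving for q(7):
  -4·q(7) = -7080
  q(7) = 1770.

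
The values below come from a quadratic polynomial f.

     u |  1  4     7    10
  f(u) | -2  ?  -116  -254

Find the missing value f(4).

On equispaced nodes a degree-2 polynomial has vanishing third forward difference, so
  - f(1) + 3·f(4) - 3·f(7) + f(10) = 0.
Substituting the known values and solving for f(4):
  3·f(4) = -96
  f(4) = -32.

-32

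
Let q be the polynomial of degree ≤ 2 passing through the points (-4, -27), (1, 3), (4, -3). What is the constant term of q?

Write q(x) = ax^2 + bx + c. Substituting each data point gives a linear system:
  16a - 4b + c = -27
  a + b + c = 3
  16a + 4b + c = -3
Solving the system yields a = -1, b = 3, c = 1.
So q(x) = -x^2 + 3x + 1.
The constant term is 1.

1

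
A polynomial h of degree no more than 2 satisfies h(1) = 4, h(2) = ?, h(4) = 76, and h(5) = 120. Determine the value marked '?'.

18

The 3 known points determine the degree-2 polynomial uniquely.
Write h(x) = ax^2 + bx + c. Substituting each data point gives a linear system:
  a + b + c = 4
  16a + 4b + c = 76
  25a + 5b + c = 120
Solving the system yields a = 5, b = -1, c = 0.
So h(x) = 5x² - x.
Then h(2) = 18.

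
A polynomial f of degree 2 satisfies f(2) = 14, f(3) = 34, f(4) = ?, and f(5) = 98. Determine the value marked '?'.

On equispaced nodes a degree-2 polynomial has vanishing third forward difference, so
  - f(2) + 3·f(3) - 3·f(4) + f(5) = 0.
Substituting the known values and solving for f(4):
  -3·f(4) = -186
  f(4) = 62.

62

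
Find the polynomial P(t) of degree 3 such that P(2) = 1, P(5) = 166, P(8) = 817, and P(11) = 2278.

Using the Lagrange interpolation formula with nodes 2, 5, 8, 11:
  L_0(t) = (t - 5)(t - 8)(t - 11) / -162
  L_1(t) = (t - 2)(t - 8)(t - 11) / 54
  L_2(t) = (t - 2)(t - 5)(t - 11) / -54
  L_3(t) = (t - 2)(t - 5)(t - 8) / 162
Then P(t) = 1·L_0(t) + 166·L_1(t) + 817·L_2(t) + 2278·L_3(t).
Expanding and collecting terms gives P(t) = 2t^3 - 3t^2 - 2t + 1.
Check: P(8) = 817. ✓

P(t) = 2t^3 - 3t^2 - 2t + 1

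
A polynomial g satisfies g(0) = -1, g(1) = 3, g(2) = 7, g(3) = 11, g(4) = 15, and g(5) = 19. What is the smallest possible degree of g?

1

Forward differences of the values at x = 0, 1, 2, 3, 4, 5:
  g  : -1  3  7  11  15  19
  Δ  : 4  4  4  4  4
  Δ^2: 0  0  0  0
  Δ^3: 0  0  0
  Δ^4: 0  0
  Δ^5: 0
The first differences are constant (4) and nonzero, while all higher differences vanish, so the minimal degree is 1.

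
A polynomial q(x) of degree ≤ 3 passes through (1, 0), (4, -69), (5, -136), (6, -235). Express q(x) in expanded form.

q(x) = -x^3 - x^2 + 3x - 1

Using the Lagrange interpolation formula with nodes 1, 4, 5, 6:
  L_0(x) = (x - 4)(x - 5)(x - 6) / -60
  L_1(x) = (x - 1)(x - 5)(x - 6) / 6
  L_2(x) = (x - 1)(x - 4)(x - 6) / -4
  L_3(x) = (x - 1)(x - 4)(x - 5) / 10
Then q(x) = 0·L_0(x) - 69·L_1(x) - 136·L_2(x) - 235·L_3(x).
Expanding and collecting terms gives q(x) = -x^3 - x^2 + 3x - 1.
Check: q(6) = -235. ✓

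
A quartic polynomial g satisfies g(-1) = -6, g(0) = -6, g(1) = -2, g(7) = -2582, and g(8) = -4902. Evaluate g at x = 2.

Using the Lagrange interpolation formula with nodes -1, 0, 1, 7, 8:
  L_0(x) = x(x - 1)(x - 7)(x - 8) / 144
  L_1(x) = (x + 1)(x - 1)(x - 7)(x - 8) / -56
  L_2(x) = (x + 1)x(x - 7)(x - 8) / 84
  L_3(x) = (x + 1)x(x - 1)(x - 8) / -336
  L_4(x) = (x + 1)x(x - 1)(x - 7) / 504
Then g(x) = -6·L_0(x) - 6·L_1(x) - 2·L_2(x) - 2582·L_3(x) - 4902·L_4(x).
Expanding and collecting terms gives g(x) = -2x^4 + 6x^3 + 4x^2 - 4x - 6.
Evaluating at x = 2: g(2) = 18.

18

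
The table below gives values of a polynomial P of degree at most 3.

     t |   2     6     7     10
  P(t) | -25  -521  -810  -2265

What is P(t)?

P(t) = -2t^3 - 3t^2 + 4t - 5

Using the Lagrange interpolation formula with nodes 2, 6, 7, 10:
  L_0(t) = (t - 6)(t - 7)(t - 10) / -160
  L_1(t) = (t - 2)(t - 7)(t - 10) / 16
  L_2(t) = (t - 2)(t - 6)(t - 10) / -15
  L_3(t) = (t - 2)(t - 6)(t - 7) / 96
Then P(t) = -25·L_0(t) - 521·L_1(t) - 810·L_2(t) - 2265·L_3(t).
Expanding and collecting terms gives P(t) = -2t^3 - 3t^2 + 4t - 5.
Check: P(10) = -2265. ✓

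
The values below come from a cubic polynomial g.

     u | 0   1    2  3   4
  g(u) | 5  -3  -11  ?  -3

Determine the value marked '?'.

On equispaced nodes a degree-3 polynomial has vanishing fourth forward difference, so
  g(0) - 4·g(1) + 6·g(2) - 4·g(3) + g(4) = 0.
Substituting the known values and solving for g(3):
  -4·g(3) = 52
  g(3) = -13.

-13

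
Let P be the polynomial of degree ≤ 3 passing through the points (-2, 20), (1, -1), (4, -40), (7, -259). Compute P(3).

-15

Using the Lagrange interpolation formula with nodes -2, 1, 4, 7:
  L_0(u) = (u - 1)(u - 4)(u - 7) / -162
  L_1(u) = (u + 2)(u - 4)(u - 7) / 54
  L_2(u) = (u + 2)(u - 1)(u - 7) / -54
  L_3(u) = (u + 2)(u - 1)(u - 4) / 162
Then P(u) = 20·L_0(u) - 1·L_1(u) - 40·L_2(u) - 259·L_3(u).
Expanding and collecting terms gives P(u) = -u³ + 2u² - 2u.
Evaluating at u = 3: P(3) = -15.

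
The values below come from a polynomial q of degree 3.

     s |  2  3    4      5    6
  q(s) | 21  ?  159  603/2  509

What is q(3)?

139/2

On equispaced nodes a degree-3 polynomial has vanishing fourth forward difference, so
  q(2) - 4·q(3) + 6·q(4) - 4·q(5) + q(6) = 0.
Substituting the known values and solving for q(3):
  -4·q(3) = -278
  q(3) = 139/2.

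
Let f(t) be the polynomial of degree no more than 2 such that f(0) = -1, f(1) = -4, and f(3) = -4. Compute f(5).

Using the Lagrange interpolation formula with nodes 0, 1, 3:
  L_0(t) = (t - 1)(t - 3) / 3
  L_1(t) = t(t - 3) / -2
  L_2(t) = t(t - 1) / 6
Then f(t) = -1·L_0(t) - 4·L_1(t) - 4·L_2(t).
Expanding and collecting terms gives f(t) = t^2 - 4t - 1.
Evaluating at t = 5: f(5) = 4.

4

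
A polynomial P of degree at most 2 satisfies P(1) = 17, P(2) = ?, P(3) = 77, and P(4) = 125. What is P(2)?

On equispaced nodes a degree-2 polynomial has vanishing third forward difference, so
  - P(1) + 3·P(2) - 3·P(3) + P(4) = 0.
Substituting the known values and solving for P(2):
  3·P(2) = 123
  P(2) = 41.

41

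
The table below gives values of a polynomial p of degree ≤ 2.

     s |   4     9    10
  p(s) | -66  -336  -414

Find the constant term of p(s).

6

Write p(s) = as^2 + bs + c. Substituting each data point gives a linear system:
  16a + 4b + c = -66
  81a + 9b + c = -336
  100a + 10b + c = -414
Solving the system yields a = -4, b = -2, c = 6.
So p(s) = -4s^2 - 2s + 6.
The constant term is 6.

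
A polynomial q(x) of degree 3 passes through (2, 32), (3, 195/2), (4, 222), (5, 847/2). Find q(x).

Using the Lagrange interpolation formula with nodes 2, 3, 4, 5:
  L_0(x) = (x - 3)(x - 4)(x - 5) / -6
  L_1(x) = (x - 2)(x - 4)(x - 5) / 2
  L_2(x) = (x - 2)(x - 3)(x - 5) / -2
  L_3(x) = (x - 2)(x - 3)(x - 4) / 6
Then q(x) = 32·L_0(x) + 195/2·L_1(x) + 222·L_2(x) + 847/2·L_3(x).
Expanding and collecting terms gives q(x) = 3x³ + (5/2)x² - 4x + 6.
Check: q(2) = 32. ✓

q(x) = 3x^3 + (5/2)x^2 - 4x + 6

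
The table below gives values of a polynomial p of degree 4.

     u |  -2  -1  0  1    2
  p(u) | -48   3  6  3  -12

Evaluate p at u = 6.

Using the Lagrange interpolation formula with nodes -2, -1, 0, 1, 2:
  L_0(u) = (u + 1)u(u - 1)(u - 2) / 24
  L_1(u) = (u + 2)u(u - 1)(u - 2) / -6
  L_2(u) = (u + 2)(u + 1)(u - 1)(u - 2) / 4
  L_3(u) = (u + 2)(u + 1)u(u - 2) / -6
  L_4(u) = (u + 2)(u + 1)u(u - 1) / 24
Then p(u) = -48·L_0(u) + 3·L_1(u) + 6·L_2(u) + 3·L_3(u) - 12·L_4(u).
Expanding and collecting terms gives p(u) = -2u^4 + 3u^3 - u^2 - 3u + 6.
Evaluating at u = 6: p(6) = -1992.

-1992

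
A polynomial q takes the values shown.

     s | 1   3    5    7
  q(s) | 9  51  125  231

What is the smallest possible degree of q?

2

Forward differences of the values at s = 1, 3, 5, 7:
  q  : 9  51  125  231
  Δ  : 42  74  106
  Δ^2: 32  32
  Δ^3: 0
The second differences are constant (32) and nonzero, while all higher differences vanish, so the minimal degree is 2.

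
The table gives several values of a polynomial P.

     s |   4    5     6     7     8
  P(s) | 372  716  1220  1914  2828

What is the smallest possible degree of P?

3

Forward differences of the values at s = 4, 5, 6, 7, 8:
  P  : 372  716  1220  1914  2828
  Δ  : 344  504  694  914
  Δ^2: 160  190  220
  Δ^3: 30  30
  Δ^4: 0
The third differences are constant (30) and nonzero, while all higher differences vanish, so the minimal degree is 3.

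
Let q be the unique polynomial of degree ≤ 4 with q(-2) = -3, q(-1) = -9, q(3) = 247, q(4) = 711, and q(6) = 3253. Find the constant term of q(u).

Write q(u) = au^4 + bu^3 + cu^2 + du + e. Substituting each data point gives a linear system:
  16a - 8b + 4c - 2d + e = -3
  a - b + c - d + e = -9
  81a + 27b + 9c + 3d + e = 247
  256a + 64b + 16c + 4d + e = 711
  1296a + 216b + 36c + 6d + e = 3253
Solving the system yields a = 2, b = 3, c = 0, d = 3, e = -5.
So q(u) = 2u⁴ + 3u³ + 3u - 5.
The constant term is -5.

-5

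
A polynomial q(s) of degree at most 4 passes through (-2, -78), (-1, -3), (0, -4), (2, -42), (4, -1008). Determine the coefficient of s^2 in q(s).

6

Write q(s) = as^4 + bs^3 + cs^2 + ds + e. Substituting each data point gives a linear system:
  16a - 8b + 4c - 2d + e = -78
  a - b + c - d + e = -3
  e = -4
  16a + 8b + 4c + 2d + e = -42
  256a + 64b + 16c + 4d + e = -1008
Solving the system yields a = -5, b = 3, c = 6, d = -3, e = -4.
So q(s) = -5s^4 + 3s^3 + 6s^2 - 3s - 4.
The coefficient of s^2 is 6.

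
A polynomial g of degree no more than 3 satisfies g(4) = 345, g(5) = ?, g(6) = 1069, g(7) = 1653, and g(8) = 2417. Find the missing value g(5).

The 4 known points determine the degree-3 polynomial uniquely.
Write g(u) = au^3 + bu^2 + cu + d. Substituting each data point gives a linear system:
  64a + 16b + 4c + d = 345
  216a + 36b + 6c + d = 1069
  343a + 49b + 7c + d = 1653
  512a + 64b + 8c + d = 2417
Solving the system yields a = 4, b = 6, c = -2, d = 1.
So g(u) = 4u^3 + 6u^2 - 2u + 1.
Then g(5) = 641.

641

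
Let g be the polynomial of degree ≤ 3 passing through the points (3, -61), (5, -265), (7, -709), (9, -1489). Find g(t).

g(t) = -2t^3 - 4t + 5

Using the Lagrange interpolation formula with nodes 3, 5, 7, 9:
  L_0(t) = (t - 5)(t - 7)(t - 9) / -48
  L_1(t) = (t - 3)(t - 7)(t - 9) / 16
  L_2(t) = (t - 3)(t - 5)(t - 9) / -16
  L_3(t) = (t - 3)(t - 5)(t - 7) / 48
Then g(t) = -61·L_0(t) - 265·L_1(t) - 709·L_2(t) - 1489·L_3(t).
Expanding and collecting terms gives g(t) = -2t^3 - 4t + 5.
Check: g(9) = -1489. ✓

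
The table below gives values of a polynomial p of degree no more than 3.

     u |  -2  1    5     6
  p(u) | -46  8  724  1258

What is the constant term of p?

Write p(u) = au^3 + bu^2 + cu + d. Substituting each data point gives a linear system:
  -8a + 4b - 2c + d = -46
  a + b + c + d = 8
  125a + 25b + 5c + d = 724
  216a + 36b + 6c + d = 1258
Solving the system yields a = 6, b = -1, c = -1, d = 4.
So p(u) = 6u^3 - u^2 - u + 4.
The constant term is 4.

4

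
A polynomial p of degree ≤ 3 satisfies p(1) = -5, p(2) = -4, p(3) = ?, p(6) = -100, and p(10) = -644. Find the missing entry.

The 4 known points determine the degree-3 polynomial uniquely.
Write p(x) = ax^3 + bx^2 + cx + d. Substituting each data point gives a linear system:
  a + b + c + d = -5
  8a + 4b + 2c + d = -4
  216a + 36b + 6c + d = -100
  1000a + 100b + 10c + d = -644
Solving the system yields a = -1, b = 4, c = -4, d = -4.
So p(x) = -x³ + 4x² - 4x - 4.
Then p(3) = -7.

-7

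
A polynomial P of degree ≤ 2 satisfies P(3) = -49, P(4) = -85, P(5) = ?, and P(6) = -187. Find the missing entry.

-131

The 3 known points determine the degree-2 polynomial uniquely.
Write P(u) = au^2 + bu + c. Substituting each data point gives a linear system:
  9a + 3b + c = -49
  16a + 4b + c = -85
  36a + 6b + c = -187
Solving the system yields a = -5, b = -1, c = -1.
So P(u) = -5u^2 - u - 1.
Then P(5) = -131.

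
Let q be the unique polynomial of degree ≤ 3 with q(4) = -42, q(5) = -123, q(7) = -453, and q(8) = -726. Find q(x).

Write q(x) = ax^3 + bx^2 + cx + d. Substituting each data point gives a linear system:
  64a + 16b + 4c + d = -42
  125a + 25b + 5c + d = -123
  343a + 49b + 7c + d = -453
  512a + 64b + 8c + d = -726
Solving the system yields a = -2, b = 4, c = 5, d = 2.
So q(x) = -2x^3 + 4x^2 + 5x + 2.
Check: q(5) = -123. ✓

q(x) = -2x^3 + 4x^2 + 5x + 2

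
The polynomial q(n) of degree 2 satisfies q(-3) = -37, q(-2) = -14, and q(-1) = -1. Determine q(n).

Write q(n) = an^2 + bn + c. Substituting each data point gives a linear system:
  9a - 3b + c = -37
  4a - 2b + c = -14
  a - b + c = -1
Solving the system yields a = -5, b = -2, c = 2.
So q(n) = -5n^2 - 2n + 2.
Check: q(-1) = -1. ✓

q(n) = -5n^2 - 2n + 2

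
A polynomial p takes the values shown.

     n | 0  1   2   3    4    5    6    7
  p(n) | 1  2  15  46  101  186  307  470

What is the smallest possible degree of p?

Forward differences of the values at n = 0, 1, 2, 3, 4, 5, 6, 7:
  p  : 1  2  15  46  101  186  307  470
  Δ  : 1  13  31  55  85  121  163
  Δ^2: 12  18  24  30  36  42
  Δ^3: 6  6  6  6  6
  Δ^4: 0  0  0  0
  Δ^5: 0  0  0
  Δ^6: 0  0
  Δ^7: 0
The third differences are constant (6) and nonzero, while all higher differences vanish, so the minimal degree is 3.

3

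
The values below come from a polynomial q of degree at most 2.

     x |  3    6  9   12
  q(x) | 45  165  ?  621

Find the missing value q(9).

357

The 3 known points determine the degree-2 polynomial uniquely.
Write q(x) = ax^2 + bx + c. Substituting each data point gives a linear system:
  9a + 3b + c = 45
  36a + 6b + c = 165
  144a + 12b + c = 621
Solving the system yields a = 4, b = 4, c = -3.
So q(x) = 4x² + 4x - 3.
Then q(9) = 357.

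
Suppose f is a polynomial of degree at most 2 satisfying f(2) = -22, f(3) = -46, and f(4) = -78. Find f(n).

f(n) = -4n^2 - 4n + 2

Write f(n) = an^2 + bn + c. Substituting each data point gives a linear system:
  4a + 2b + c = -22
  9a + 3b + c = -46
  16a + 4b + c = -78
Solving the system yields a = -4, b = -4, c = 2.
So f(n) = -4n^2 - 4n + 2.
Check: f(4) = -78. ✓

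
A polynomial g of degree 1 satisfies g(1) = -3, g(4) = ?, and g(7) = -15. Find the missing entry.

The 2 known points determine the degree-1 polynomial uniquely.
Write g(s) = as + b. Substituting each data point gives a linear system:
  a + b = -3
  7a + b = -15
Solving the system yields a = -2, b = -1.
So g(s) = -2s - 1.
Then g(4) = -9.

-9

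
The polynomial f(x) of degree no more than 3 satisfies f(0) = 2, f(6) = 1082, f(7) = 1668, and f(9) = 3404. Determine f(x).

f(x) = 4x^3 + 6x^2 + 2

Write f(x) = ax^3 + bx^2 + cx + d. Substituting each data point gives a linear system:
  d = 2
  216a + 36b + 6c + d = 1082
  343a + 49b + 7c + d = 1668
  729a + 81b + 9c + d = 3404
Solving the system yields a = 4, b = 6, c = 0, d = 2.
So f(x) = 4x^3 + 6x^2 + 2.
Check: f(6) = 1082. ✓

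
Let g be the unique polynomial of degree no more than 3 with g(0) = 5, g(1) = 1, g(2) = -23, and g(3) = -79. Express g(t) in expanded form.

Write g(t) = at^3 + bt^2 + ct + d. Substituting each data point gives a linear system:
  d = 5
  a + b + c + d = 1
  8a + 4b + 2c + d = -23
  27a + 9b + 3c + d = -79
Solving the system yields a = -2, b = -4, c = 2, d = 5.
So g(t) = -2t^3 - 4t^2 + 2t + 5.
Check: g(0) = 5. ✓

g(t) = -2t^3 - 4t^2 + 2t + 5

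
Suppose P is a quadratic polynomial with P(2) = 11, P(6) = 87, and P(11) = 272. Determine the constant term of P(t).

-3

Write P(t) = at^2 + bt + c. Substituting each data point gives a linear system:
  4a + 2b + c = 11
  36a + 6b + c = 87
  121a + 11b + c = 272
Solving the system yields a = 2, b = 3, c = -3.
So P(t) = 2t² + 3t - 3.
The constant term is -3.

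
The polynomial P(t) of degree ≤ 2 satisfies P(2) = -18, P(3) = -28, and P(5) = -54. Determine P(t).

P(t) = -t^2 - 5t - 4

Write P(t) = at^2 + bt + c. Substituting each data point gives a linear system:
  4a + 2b + c = -18
  9a + 3b + c = -28
  25a + 5b + c = -54
Solving the system yields a = -1, b = -5, c = -4.
So P(t) = -t^2 - 5t - 4.
Check: P(5) = -54. ✓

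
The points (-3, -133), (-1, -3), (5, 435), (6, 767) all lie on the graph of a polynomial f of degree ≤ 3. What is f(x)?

Using the Lagrange interpolation formula with nodes -3, -1, 5, 6:
  L_0(x) = (x + 1)(x - 5)(x - 6) / -144
  L_1(x) = (x + 3)(x - 5)(x - 6) / 84
  L_2(x) = (x + 3)(x + 1)(x - 6) / -48
  L_3(x) = (x + 3)(x + 1)(x - 5) / 63
Then f(x) = -133·L_0(x) - 3·L_1(x) + 435·L_2(x) + 767·L_3(x).
Expanding and collecting terms gives f(x) = 4x³ - 3x² + x + 5.
Check: f(6) = 767. ✓

f(x) = 4x^3 - 3x^2 + x + 5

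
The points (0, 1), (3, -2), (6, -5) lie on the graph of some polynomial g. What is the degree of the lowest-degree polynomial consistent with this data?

1

Forward differences of the values at t = 0, 3, 6:
  g  : 1  -2  -5
  Δ  : -3  -3
  Δ^2: 0
The first differences are constant (-3) and nonzero, while all higher differences vanish, so the minimal degree is 1.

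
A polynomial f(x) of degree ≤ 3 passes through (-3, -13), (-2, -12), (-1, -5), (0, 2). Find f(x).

f(x) = -x^3 - 3x^2 + 5x + 2

Write f(x) = ax^3 + bx^2 + cx + d. Substituting each data point gives a linear system:
  -27a + 9b - 3c + d = -13
  -8a + 4b - 2c + d = -12
  -a + b - c + d = -5
  d = 2
Solving the system yields a = -1, b = -3, c = 5, d = 2.
So f(x) = -x^3 - 3x^2 + 5x + 2.
Check: f(-3) = -13. ✓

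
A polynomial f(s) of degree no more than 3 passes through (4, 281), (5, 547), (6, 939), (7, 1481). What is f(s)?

f(s) = 4s^3 + 3s^2 - 5s - 3

Using the Lagrange interpolation formula with nodes 4, 5, 6, 7:
  L_0(s) = (s - 5)(s - 6)(s - 7) / -6
  L_1(s) = (s - 4)(s - 6)(s - 7) / 2
  L_2(s) = (s - 4)(s - 5)(s - 7) / -2
  L_3(s) = (s - 4)(s - 5)(s - 6) / 6
Then f(s) = 281·L_0(s) + 547·L_1(s) + 939·L_2(s) + 1481·L_3(s).
Expanding and collecting terms gives f(s) = 4s³ + 3s² - 5s - 3.
Check: f(7) = 1481. ✓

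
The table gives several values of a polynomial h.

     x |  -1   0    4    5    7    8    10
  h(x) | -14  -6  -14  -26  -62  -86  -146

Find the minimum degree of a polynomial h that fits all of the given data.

Divided differences on the nodes -1, 0, 4, 5, 7, 8, 10:
  order 0: -14  -6  -14  -26  -62  -86  -146
  order 1: 8  -2  -12  -18  -24  -30
  order 2: -2  -2  -2  -2  -2
  order 3: 0  0  0  0
  order 4: 0  0  0
  order 5: 0  0
  order 6: 0
The order-2 divided differences are all -2 (nonzero) and every higher order vanishes, so the data lies on a polynomial of degree exactly 2.

2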